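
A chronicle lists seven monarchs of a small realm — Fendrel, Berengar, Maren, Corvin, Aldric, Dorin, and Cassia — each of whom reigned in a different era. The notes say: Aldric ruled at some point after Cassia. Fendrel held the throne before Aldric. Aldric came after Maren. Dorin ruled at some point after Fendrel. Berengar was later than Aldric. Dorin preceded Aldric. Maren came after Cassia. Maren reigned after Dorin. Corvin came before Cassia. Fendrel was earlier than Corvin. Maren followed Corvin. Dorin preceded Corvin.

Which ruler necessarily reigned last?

Berengar

Every other ruler has a chain of constraints placing them before Berengar, so Berengar is last.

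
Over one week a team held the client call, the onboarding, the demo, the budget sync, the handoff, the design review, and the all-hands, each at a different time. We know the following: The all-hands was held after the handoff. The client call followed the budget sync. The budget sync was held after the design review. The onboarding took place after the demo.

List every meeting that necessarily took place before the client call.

Directly stated before the client call: the budget sync.
The design review reaches the client call via the design review → the budget sync → the client call.

the budget sync, the design review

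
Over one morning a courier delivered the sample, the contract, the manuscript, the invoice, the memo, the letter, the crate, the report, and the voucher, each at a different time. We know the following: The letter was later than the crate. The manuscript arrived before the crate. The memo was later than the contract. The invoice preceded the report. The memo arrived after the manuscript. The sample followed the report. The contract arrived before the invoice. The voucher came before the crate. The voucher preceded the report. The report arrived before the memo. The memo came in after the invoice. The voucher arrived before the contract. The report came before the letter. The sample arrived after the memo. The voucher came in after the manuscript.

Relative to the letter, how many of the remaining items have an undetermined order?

Forced before the letter: the contract, the crate, the invoice, the manuscript, the report, and the voucher.
That leaves the memo and the sample with no forced order relative to the letter — 2.

2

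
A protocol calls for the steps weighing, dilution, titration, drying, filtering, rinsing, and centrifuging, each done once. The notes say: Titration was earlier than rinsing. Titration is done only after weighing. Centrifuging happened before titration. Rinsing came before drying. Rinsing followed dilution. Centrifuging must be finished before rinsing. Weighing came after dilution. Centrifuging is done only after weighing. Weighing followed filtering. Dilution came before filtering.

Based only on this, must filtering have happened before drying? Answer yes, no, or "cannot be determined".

yes

Chain the constraints: filtering → weighing → centrifuging → rinsing → drying. Each link is directly stated, so filtering comes before drying.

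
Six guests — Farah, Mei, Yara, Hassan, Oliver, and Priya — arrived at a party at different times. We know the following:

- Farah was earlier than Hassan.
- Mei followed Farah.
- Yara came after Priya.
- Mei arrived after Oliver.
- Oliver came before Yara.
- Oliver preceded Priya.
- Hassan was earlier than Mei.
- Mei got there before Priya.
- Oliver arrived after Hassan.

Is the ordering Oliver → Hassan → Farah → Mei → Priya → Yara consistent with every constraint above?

no

The constraints require Farah before Hassan, but in the proposed sequence Hassan appears ahead of Farah. That one violation is enough.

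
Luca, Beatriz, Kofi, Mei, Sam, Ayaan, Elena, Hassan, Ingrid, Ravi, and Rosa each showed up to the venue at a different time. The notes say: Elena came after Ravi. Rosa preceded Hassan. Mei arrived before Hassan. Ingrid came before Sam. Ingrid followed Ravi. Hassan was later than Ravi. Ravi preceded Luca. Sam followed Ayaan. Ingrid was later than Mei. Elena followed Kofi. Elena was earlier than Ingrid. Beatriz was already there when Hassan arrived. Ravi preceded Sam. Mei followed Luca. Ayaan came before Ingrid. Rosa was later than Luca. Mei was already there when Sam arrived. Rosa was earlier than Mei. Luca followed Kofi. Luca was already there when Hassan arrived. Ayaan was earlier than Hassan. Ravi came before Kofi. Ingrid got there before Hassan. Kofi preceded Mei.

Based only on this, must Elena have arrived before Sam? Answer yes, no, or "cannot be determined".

yes

Chain the constraints: Elena → Ingrid → Sam. Each link is directly stated, so Elena comes before Sam.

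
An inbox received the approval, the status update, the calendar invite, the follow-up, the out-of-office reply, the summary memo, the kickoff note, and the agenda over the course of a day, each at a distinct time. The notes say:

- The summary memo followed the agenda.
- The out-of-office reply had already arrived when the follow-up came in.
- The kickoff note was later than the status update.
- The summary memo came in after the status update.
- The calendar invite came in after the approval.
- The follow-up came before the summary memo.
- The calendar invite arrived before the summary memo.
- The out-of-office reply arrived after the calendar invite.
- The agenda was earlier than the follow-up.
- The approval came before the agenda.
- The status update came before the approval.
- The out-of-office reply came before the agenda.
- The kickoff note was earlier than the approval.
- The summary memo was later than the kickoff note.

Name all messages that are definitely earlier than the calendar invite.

Directly stated before the calendar invite: the approval.
The kickoff note reaches the calendar invite via the kickoff note → the approval → the calendar invite.
The status update reaches the calendar invite via the status update → the approval → the calendar invite.
No chain forces the out-of-office reply (or any of the others) ahead of the calendar invite.

the approval, the kickoff note, the status update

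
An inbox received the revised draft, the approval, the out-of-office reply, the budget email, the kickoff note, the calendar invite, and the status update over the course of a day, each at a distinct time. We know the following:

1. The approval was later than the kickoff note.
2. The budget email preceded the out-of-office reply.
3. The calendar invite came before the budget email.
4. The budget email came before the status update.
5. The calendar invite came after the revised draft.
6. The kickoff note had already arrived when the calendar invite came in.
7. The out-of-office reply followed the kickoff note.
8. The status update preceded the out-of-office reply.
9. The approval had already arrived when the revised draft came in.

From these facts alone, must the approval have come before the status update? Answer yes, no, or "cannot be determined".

Chain the constraints: the approval → the revised draft → the calendar invite → the budget email → the status update. Each link is directly stated, so the approval comes before the status update.

yes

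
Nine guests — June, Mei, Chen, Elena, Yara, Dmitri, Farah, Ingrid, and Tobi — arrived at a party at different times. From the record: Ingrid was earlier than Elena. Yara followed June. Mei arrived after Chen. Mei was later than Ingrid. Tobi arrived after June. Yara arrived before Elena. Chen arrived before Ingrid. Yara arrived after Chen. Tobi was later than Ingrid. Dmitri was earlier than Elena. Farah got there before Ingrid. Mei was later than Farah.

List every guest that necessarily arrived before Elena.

Chen, Dmitri, Farah, Ingrid, June, Yara

Directly stated before Elena: Dmitri, Ingrid, and Yara.
Chen reaches Elena via Chen → Yara → Elena.
Farah reaches Elena via Farah → Ingrid → Elena.
June reaches Elena via June → Yara → Elena.
No chain forces Mei (or any of the others) ahead of Elena.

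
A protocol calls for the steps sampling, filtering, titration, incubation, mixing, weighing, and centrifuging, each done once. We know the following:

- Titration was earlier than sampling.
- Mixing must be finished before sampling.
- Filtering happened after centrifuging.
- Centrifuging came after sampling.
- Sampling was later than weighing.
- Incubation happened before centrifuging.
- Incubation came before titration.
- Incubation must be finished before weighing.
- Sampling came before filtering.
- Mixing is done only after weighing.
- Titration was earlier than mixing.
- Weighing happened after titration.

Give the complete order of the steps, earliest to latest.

incubation, titration, weighing, mixing, sampling, centrifuging, filtering

The constraints fix every adjacent pair, so only one ordering works:
incubation → titration → weighing → mixing → sampling → centrifuging → filtering.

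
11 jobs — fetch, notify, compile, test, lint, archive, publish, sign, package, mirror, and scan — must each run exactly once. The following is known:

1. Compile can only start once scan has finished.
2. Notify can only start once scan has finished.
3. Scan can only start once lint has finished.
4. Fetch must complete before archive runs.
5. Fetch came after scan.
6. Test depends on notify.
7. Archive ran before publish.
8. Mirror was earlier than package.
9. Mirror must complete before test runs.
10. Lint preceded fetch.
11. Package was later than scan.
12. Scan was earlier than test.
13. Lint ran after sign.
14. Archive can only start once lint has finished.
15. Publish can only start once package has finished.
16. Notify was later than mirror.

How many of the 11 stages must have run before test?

Directly stated before test: mirror, notify, and scan.
Lint reaches test via lint → scan → test.
Sign reaches test via sign → lint → scan → test.
No chain forces package (or any of the others) ahead of test.
That's lint, mirror, notify, scan, and sign — 5 in all.

5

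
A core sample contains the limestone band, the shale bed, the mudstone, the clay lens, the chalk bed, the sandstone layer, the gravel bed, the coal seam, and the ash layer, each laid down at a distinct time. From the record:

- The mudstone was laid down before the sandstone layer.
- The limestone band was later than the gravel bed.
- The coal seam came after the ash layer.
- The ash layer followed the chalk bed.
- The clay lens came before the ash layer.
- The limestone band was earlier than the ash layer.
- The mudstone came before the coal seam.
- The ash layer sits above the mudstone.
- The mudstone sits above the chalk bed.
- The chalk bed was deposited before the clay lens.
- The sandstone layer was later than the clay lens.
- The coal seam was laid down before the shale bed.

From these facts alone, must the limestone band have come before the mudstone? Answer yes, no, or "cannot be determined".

cannot be determined

No chain of stated constraints runs from the limestone band to the mudstone, and none runs from the mudstone to the limestone band either.
So the relative order of the limestone band and the mudstone is not fixed by the given facts.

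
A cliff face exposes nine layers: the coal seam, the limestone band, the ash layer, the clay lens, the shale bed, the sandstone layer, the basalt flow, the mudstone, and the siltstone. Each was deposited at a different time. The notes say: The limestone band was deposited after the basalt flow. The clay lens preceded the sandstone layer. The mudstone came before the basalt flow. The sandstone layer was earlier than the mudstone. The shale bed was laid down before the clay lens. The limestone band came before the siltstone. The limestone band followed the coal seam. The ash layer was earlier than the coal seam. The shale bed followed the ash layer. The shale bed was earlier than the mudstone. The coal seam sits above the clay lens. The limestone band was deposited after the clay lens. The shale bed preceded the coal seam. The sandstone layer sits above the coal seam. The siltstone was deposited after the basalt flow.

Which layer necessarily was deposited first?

The ash layer has a chain of constraints placing it before every other layer, so the ash layer must be first.

the ash layer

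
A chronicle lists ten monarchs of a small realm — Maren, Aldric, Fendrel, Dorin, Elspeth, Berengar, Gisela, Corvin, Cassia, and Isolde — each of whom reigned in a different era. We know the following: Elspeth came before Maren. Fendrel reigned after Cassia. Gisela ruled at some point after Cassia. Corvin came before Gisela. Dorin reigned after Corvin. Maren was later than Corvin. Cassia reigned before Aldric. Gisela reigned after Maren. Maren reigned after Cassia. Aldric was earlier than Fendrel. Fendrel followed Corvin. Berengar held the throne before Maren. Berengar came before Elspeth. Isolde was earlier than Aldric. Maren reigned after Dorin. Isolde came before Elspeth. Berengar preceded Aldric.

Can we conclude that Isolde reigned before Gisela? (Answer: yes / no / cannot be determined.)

Chain the constraints: Isolde → Elspeth → Maren → Gisela. Each link is directly stated, so Isolde comes before Gisela.

yes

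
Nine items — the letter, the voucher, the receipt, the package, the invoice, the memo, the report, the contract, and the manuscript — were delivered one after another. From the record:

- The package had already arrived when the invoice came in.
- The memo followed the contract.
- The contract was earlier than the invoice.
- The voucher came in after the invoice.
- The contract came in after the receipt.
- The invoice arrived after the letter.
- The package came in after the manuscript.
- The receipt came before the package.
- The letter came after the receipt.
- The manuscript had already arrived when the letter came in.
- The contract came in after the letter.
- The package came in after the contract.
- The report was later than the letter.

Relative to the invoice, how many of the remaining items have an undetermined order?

2

Forced before the invoice: the contract, the letter, the manuscript, the package, and the receipt; forced after the invoice: the voucher.
That leaves the memo and the report with no forced order relative to the invoice — 2.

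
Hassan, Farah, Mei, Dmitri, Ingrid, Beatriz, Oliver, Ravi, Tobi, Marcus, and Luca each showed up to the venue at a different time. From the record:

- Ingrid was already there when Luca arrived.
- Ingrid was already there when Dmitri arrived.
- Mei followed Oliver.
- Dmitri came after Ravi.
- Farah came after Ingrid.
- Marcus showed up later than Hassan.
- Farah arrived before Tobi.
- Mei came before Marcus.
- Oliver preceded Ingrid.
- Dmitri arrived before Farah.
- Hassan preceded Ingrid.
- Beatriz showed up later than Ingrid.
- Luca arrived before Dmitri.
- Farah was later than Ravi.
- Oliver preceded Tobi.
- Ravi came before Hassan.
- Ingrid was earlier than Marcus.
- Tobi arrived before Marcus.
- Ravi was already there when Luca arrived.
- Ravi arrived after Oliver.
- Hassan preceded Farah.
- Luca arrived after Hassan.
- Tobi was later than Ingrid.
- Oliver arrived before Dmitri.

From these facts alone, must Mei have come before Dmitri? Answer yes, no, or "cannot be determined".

No chain of stated constraints runs from Mei to Dmitri, and none runs from Dmitri to Mei either.
So the relative order of Mei and Dmitri is not fixed by the given facts.

cannot be determined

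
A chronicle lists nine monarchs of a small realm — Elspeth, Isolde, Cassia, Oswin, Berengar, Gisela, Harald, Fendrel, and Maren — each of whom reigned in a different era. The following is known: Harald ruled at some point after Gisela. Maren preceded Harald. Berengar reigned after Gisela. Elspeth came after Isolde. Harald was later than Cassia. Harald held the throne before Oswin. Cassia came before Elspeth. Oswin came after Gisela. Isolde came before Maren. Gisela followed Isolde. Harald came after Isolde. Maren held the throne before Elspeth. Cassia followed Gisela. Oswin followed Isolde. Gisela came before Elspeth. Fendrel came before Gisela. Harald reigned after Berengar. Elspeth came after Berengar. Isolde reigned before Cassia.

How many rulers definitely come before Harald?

6

Directly stated before Harald: Berengar, Cassia, Gisela, Isolde, and Maren.
Fendrel reaches Harald via Fendrel → Gisela → Harald.
No chain forces Elspeth (or any of the others) ahead of Harald.
That's Berengar, Cassia, Fendrel, Gisela, Isolde, and Maren — 6 in all.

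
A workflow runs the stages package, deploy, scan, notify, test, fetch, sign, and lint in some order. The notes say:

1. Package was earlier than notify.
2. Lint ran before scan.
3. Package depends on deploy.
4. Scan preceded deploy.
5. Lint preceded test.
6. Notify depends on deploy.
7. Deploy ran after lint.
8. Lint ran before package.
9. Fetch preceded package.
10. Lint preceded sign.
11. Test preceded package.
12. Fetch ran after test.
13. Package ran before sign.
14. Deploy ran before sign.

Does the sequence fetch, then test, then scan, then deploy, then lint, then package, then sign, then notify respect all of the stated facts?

no

The constraints require lint before scan, but in the proposed sequence scan appears ahead of lint. That one violation is enough.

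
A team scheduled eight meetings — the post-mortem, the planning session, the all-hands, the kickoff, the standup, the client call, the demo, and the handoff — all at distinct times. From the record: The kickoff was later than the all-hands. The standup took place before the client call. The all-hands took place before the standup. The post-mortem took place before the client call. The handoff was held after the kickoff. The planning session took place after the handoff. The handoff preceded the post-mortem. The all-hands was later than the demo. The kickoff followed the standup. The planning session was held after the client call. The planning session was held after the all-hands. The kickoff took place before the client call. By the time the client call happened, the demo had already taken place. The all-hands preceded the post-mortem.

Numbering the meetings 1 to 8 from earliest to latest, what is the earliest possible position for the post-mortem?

The all-hands, the demo, the handoff, the kickoff, and the standup must all come before the post-mortem — 5 forced predecessors.
Nothing else is forced ahead of the post-mortem, so its earliest slot is position 5 + 1 = 6.

6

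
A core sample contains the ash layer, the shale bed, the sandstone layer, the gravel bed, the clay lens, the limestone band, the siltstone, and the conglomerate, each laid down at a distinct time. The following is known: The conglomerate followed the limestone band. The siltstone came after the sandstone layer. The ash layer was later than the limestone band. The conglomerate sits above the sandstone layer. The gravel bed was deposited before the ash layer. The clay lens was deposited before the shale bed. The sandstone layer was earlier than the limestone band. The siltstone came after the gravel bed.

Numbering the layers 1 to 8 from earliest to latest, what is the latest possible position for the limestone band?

The limestone band must come before the ash layer and the conglomerate — 2 layers forced after it.
Everything else can be placed before the limestone band in some valid order, so the limestone band can sit as late as position 8 − 2 = 6.

6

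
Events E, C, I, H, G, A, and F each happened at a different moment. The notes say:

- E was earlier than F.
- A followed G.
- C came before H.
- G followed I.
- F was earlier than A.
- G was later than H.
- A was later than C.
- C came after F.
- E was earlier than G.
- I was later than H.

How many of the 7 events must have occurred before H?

Directly stated before H: C.
E reaches H via E → F → C → H.
F reaches H via F → C → H.
No chain forces A (or any of the others) ahead of H.
That's C, E, and F — 3 in all.

3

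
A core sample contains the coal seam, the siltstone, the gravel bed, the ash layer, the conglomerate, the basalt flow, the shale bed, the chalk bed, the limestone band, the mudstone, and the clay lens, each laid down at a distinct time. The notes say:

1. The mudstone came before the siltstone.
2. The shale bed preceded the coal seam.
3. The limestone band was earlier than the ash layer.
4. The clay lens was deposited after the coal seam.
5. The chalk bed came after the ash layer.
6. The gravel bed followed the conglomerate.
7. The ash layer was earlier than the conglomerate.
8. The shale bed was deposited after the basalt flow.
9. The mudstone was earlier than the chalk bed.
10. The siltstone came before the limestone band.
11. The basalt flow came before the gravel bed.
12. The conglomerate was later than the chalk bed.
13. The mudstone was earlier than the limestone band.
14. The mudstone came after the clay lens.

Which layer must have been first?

the basalt flow

The basalt flow has a chain of constraints placing it before every other layer, so the basalt flow must be first.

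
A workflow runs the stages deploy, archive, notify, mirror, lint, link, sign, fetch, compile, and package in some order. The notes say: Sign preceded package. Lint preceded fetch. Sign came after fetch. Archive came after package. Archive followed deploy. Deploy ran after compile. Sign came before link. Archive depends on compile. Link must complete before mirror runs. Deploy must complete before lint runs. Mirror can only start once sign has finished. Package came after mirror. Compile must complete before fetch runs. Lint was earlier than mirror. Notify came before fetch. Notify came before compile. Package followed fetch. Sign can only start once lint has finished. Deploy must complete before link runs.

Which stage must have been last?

Every other stage has a chain of constraints placing it before archive, so archive is last.

archive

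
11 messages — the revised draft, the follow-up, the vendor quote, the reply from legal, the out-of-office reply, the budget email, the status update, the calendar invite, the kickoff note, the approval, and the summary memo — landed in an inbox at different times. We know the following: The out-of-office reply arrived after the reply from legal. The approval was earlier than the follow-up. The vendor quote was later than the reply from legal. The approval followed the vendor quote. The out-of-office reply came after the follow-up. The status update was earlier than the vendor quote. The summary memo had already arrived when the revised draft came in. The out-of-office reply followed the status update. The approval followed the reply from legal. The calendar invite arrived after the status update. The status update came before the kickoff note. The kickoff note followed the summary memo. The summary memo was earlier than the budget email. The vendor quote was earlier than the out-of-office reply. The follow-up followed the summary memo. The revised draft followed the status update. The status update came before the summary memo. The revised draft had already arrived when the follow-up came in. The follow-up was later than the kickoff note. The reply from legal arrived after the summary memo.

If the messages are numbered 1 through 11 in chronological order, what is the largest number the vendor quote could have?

The vendor quote must come before the approval, the follow-up, and the out-of-office reply — 3 messages forced after it.
Everything else can be placed before the vendor quote in some valid order, so the vendor quote can sit as late as position 11 − 3 = 8.

8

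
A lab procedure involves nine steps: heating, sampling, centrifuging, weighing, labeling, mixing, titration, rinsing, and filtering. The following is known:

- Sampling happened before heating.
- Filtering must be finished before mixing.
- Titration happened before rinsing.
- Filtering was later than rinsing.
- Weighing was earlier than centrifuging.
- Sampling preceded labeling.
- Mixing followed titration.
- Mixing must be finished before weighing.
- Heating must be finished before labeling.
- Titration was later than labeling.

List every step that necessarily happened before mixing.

filtering, heating, labeling, rinsing, sampling, titration

Directly stated before mixing: filtering and titration.
Heating reaches mixing via heating → labeling → titration → mixing.
Labeling reaches mixing via labeling → titration → mixing.
Rinsing reaches mixing via rinsing → filtering → mixing.
Likewise sampling reaches mixing by chaining the stated constraints.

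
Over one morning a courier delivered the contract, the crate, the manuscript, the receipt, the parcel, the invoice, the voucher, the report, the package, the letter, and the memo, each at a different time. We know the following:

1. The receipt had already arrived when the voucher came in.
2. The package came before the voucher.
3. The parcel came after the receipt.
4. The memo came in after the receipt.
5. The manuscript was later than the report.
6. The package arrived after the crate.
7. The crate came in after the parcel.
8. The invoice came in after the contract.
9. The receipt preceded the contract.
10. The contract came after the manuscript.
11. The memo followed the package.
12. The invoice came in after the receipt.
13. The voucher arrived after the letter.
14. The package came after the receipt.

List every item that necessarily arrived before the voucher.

the crate, the letter, the package, the parcel, the receipt

Directly stated before the voucher: the letter, the package, and the receipt.
The crate reaches the voucher via the crate → the package → the voucher.
The parcel reaches the voucher via the parcel → the crate → the package → the voucher.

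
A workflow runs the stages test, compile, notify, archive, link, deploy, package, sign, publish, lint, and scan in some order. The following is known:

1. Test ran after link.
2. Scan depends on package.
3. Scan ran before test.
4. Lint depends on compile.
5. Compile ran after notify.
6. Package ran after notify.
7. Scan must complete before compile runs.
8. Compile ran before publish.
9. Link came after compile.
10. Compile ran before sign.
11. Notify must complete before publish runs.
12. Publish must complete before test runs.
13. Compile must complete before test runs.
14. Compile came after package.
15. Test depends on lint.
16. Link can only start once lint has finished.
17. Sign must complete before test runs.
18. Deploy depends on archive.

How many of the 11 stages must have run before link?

5

Directly stated before link: compile and lint.
Notify reaches link via notify → compile → link.
Package reaches link via package → compile → link.
Scan reaches link via scan → compile → link.
No chain forces test (or any of the others) ahead of link.
That's compile, lint, notify, package, and scan — 5 in all.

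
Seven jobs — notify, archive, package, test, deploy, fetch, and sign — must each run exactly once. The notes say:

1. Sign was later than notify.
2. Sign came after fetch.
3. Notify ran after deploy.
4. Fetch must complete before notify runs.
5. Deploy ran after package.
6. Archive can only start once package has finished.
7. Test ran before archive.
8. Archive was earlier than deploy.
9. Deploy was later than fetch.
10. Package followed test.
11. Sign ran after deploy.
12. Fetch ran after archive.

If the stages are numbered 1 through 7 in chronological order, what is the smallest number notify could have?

6

Archive, deploy, fetch, package, and test must all come before notify — 5 forced predecessors.
Nothing else is forced ahead of notify, so its earliest slot is position 5 + 1 = 6.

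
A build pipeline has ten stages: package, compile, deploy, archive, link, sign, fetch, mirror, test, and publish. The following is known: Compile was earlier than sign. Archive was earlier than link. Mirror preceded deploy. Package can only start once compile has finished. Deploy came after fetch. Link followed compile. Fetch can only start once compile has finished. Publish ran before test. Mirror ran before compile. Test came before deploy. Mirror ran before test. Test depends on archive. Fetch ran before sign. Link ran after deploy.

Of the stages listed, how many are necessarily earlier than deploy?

Directly stated before deploy: fetch, mirror, and test.
Archive reaches deploy via archive → test → deploy.
Compile reaches deploy via compile → fetch → deploy.
Publish reaches deploy via publish → test → deploy.
That's archive, compile, fetch, mirror, publish, and test — 6 in all.

6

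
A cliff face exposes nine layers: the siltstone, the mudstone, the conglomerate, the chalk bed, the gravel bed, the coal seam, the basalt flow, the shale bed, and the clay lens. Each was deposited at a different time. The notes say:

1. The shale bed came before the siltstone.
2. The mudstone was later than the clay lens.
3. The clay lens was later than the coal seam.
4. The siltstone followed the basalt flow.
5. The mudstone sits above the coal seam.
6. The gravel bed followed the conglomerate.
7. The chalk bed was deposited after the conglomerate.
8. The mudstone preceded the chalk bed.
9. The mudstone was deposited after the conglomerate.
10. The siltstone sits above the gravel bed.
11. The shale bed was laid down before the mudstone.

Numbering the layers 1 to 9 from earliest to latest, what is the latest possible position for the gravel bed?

The gravel bed must come before the siltstone — 1 layer forced after it.
Everything else can be placed before the gravel bed in some valid order, so the gravel bed can sit as late as position 9 − 1 = 8.

8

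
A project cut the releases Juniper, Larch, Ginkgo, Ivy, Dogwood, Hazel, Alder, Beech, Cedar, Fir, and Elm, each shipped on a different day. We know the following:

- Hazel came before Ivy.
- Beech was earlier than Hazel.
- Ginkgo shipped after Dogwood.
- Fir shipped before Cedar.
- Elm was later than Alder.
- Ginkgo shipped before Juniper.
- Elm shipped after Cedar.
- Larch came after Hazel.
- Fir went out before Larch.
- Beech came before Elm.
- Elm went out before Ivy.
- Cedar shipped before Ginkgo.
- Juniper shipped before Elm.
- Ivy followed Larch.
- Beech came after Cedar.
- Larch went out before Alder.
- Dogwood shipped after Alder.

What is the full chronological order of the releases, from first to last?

The constraints fix every adjacent pair, so only one ordering works:
Fir → Cedar → Beech → Hazel → Larch → Alder → Dogwood → Ginkgo → Juniper → Elm → Ivy.

Fir, Cedar, Beech, Hazel, Larch, Alder, Dogwood, Ginkgo, Juniper, Elm, Ivy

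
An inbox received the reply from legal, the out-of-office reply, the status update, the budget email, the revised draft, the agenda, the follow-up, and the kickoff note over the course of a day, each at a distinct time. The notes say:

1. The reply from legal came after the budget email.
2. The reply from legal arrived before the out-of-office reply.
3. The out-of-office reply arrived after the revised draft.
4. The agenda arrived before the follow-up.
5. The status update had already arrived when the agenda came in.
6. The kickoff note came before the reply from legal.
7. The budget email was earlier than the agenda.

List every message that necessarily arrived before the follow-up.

the agenda, the budget email, the status update

Directly stated before the follow-up: the agenda.
The budget email reaches the follow-up via the budget email → the agenda → the follow-up.
The status update reaches the follow-up via the status update → the agenda → the follow-up.
No chain forces the kickoff note (or any of the others) ahead of the follow-up.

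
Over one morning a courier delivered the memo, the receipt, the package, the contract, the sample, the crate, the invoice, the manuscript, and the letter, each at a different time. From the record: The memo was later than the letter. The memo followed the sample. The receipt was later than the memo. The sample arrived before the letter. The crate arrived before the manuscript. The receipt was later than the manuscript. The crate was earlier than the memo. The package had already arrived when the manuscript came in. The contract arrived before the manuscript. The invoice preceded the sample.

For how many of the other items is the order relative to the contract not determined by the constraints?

Forced after the contract: the manuscript and the receipt.
That leaves the crate, the invoice, the letter, the memo, the package, and the sample with no forced order relative to the contract — 6.

6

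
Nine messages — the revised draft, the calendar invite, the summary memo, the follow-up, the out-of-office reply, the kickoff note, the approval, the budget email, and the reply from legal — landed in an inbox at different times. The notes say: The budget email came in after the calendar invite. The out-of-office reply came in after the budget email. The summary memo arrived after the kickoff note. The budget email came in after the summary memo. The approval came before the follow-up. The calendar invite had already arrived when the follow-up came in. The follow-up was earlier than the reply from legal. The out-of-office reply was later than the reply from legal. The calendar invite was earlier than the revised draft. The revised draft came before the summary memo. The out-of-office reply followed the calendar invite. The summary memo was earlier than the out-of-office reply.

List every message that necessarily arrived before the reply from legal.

Directly stated before the reply from legal: the follow-up.
The approval reaches the reply from legal via the approval → the follow-up → the reply from legal.
The calendar invite reaches the reply from legal via the calendar invite → the follow-up → the reply from legal.

the approval, the calendar invite, the follow-up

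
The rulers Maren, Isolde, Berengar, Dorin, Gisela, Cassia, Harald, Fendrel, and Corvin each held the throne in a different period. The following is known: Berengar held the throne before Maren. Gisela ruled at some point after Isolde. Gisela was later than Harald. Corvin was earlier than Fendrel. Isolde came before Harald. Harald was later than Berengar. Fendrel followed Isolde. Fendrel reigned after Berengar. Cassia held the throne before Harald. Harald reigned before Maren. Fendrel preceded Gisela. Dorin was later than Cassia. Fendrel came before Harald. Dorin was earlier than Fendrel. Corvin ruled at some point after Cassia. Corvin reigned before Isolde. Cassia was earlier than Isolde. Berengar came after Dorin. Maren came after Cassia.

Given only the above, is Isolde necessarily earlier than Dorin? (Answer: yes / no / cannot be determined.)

No chain of stated constraints runs from Isolde to Dorin, and none runs from Dorin to Isolde either.
So the relative order of Isolde and Dorin is not fixed by the given facts.

cannot be determined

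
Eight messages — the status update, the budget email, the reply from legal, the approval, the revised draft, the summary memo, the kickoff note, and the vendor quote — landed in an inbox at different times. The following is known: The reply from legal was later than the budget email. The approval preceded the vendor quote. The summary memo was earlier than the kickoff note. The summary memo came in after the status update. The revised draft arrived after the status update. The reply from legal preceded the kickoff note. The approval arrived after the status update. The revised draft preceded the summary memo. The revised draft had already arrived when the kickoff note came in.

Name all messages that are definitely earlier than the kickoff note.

the budget email, the reply from legal, the revised draft, the status update, the summary memo

Directly stated before the kickoff note: the reply from legal, the revised draft, and the summary memo.
The budget email reaches the kickoff note via the budget email → the reply from legal → the kickoff note.
The status update reaches the kickoff note via the status update → the summary memo → the kickoff note.
No chain forces the approval (or any of the others) ahead of the kickoff note.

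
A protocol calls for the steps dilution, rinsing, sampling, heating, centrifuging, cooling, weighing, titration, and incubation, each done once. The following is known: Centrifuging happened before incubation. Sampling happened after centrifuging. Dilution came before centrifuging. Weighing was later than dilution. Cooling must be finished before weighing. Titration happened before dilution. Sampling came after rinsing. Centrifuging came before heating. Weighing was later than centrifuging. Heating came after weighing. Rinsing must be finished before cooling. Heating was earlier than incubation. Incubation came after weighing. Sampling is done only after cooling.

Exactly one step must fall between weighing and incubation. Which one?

heating

Tracing the constraints gives weighing → heating → incubation, so heating sits after weighing and before incubation.
No other step is forced both after weighing and before incubation.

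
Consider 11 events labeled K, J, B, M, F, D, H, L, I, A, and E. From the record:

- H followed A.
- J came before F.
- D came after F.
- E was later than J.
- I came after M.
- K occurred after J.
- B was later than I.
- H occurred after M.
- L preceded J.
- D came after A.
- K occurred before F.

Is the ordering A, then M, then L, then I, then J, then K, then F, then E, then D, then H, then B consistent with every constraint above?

yes

Check each stated constraint against the proposed order — e.g. A is ahead of D; A is ahead of H. Every pair is in the required order; nothing is violated.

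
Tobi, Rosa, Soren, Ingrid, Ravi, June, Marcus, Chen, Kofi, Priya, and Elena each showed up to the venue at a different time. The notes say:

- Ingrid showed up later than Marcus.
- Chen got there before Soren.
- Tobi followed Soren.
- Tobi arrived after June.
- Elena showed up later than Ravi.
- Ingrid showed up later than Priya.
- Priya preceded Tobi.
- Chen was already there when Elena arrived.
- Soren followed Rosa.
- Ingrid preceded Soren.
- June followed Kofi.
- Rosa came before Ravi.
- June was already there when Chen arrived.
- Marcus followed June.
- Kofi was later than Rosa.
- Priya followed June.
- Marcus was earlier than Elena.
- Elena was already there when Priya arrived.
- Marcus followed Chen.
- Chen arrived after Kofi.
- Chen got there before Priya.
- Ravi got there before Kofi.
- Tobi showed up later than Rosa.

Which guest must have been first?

Rosa has a chain of constraints placing them before every other guest, so Rosa must be first.

Rosa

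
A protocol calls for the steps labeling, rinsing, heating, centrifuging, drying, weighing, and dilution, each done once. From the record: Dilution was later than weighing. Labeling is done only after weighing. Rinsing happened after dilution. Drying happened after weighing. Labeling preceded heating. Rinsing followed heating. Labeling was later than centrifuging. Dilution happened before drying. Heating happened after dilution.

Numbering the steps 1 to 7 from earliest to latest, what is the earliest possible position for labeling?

Centrifuging and weighing must both come before labeling — 2 forced predecessors.
Nothing else is forced ahead of labeling, so its earliest slot is position 2 + 1 = 3.

3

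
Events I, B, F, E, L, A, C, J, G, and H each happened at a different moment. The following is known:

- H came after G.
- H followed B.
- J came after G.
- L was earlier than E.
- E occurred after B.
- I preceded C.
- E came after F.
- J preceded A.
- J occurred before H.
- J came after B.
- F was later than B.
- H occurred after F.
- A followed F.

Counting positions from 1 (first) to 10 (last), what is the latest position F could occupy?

7

F must come before A, E, and H — 3 events forced after it.
Everything else can be placed before F in some valid order, so F can sit as late as position 10 − 3 = 7.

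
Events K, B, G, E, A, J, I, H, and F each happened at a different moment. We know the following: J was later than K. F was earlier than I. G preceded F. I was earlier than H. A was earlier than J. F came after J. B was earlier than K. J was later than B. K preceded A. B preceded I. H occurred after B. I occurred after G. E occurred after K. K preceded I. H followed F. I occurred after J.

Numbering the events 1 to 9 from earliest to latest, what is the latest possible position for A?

5

A must come before F, H, I, and J — 4 events forced after it.
Everything else can be placed before A in some valid order, so A can sit as late as position 9 − 4 = 5.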